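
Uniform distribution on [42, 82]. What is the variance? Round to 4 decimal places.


Var = (b-a)^2 / 12
(b-a)^2 = (82 - 42)^2 = 1600
Var = 1600/12 ≈ 133.333333

133.3333


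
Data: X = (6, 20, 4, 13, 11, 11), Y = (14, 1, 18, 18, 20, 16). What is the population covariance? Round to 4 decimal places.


Cov = (1/n)*sum((xi-xbar)(yi-ybar))
n = 6, xbar = 65/6 ≈ 10.833333, ybar = 87/6 = 14.5
sum((xi-xbar)(yi-ybar)) = -136.5
Cov = -136.5 / 6 = -22.75

-22.7500


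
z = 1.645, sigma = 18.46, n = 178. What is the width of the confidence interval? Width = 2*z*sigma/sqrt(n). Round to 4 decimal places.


width = 2*z*sigma/sqrt(n)
2*z*sigma = 2 * 1.645 * 18.46 = 60.7334
sqrt(178) ≈ 13.341664
width = 60.7334 / 13.341664 ≈ 4.552161

4.5522


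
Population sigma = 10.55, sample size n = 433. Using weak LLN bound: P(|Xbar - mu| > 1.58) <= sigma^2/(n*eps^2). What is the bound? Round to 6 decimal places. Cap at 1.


bound = min(1, sigma^2/(n*eps^2))
sigma^2 = 10.55^2 = 111.3025
n*eps^2 = 433 * 1.58^2 = 433 * 2.4964 = 1080.9412
sigma^2/(n*eps^2) = 111.3025 / 1080.9412 ≈ 0.10296814

0.102968


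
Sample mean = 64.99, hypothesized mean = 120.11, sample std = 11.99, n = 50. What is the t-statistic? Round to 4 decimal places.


t = (xbar - mu0) / (s/sqrt(n))
xbar - mu0 = 64.99 - 120.11 = -55.12
sqrt(50) ≈ 7.07106781
s/sqrt(n) = 11.99 / 7.07106781 ≈ 1.69564206
t = -55.12 / 1.69564206 ≈ -32.506861

-32.5069


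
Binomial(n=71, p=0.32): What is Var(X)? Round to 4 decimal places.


Var = n*p*(1-p) = 71 * 0.32 * 0.68 = 15.4496

15.4496


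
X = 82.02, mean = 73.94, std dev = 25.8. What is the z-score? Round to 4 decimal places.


z = (X - mu) / sigma
X - mu = 82.02 - 73.94 = 8.08
z = 8.08 / 25.8 = 202/645 ≈ 0.313178

0.3132


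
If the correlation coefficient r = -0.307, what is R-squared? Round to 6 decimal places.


R^2 = r^2 = (-0.307)^2 = 0.094249

0.094249


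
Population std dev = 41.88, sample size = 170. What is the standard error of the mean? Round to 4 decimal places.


SE = sigma / sqrt(n)
sqrt(170) ≈ 13.038405
SE = 41.88 / 13.038405 ≈ 3.212049

3.2120


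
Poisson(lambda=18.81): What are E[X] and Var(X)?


E[X] = Var(X) = lambda = 18.81

18.81, 18.81


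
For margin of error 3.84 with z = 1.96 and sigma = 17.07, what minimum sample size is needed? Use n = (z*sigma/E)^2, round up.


z*sigma/E = 1.96 * 17.07 / 3.84 = 27881/3200 ≈ 8.712813
(z*sigma/E)^2 ≈ 75.913102
round up: n = 76

76


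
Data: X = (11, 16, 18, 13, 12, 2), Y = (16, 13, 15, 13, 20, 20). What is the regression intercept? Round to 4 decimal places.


a = ybar - b*xbar, where b = sum((xi-xbar)(yi-ybar)) / sum((xi-xbar)^2)
n = 6, xbar = 72/6 = 12, ybar = 97/6 ≈ 16.166667
Sxy = sum((xi-xbar)(yi-ybar)) = -61
Sxx = sum((xi-xbar)^2) = 154
b = Sxy / Sxx = -61/154 ≈ -0.396104
a = 16.166667 - (-0.396104) * 12 = 9665/462 ≈ 20.919913

20.9199


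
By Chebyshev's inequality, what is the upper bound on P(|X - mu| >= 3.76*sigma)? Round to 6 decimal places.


P <= 1/k^2
k^2 = 3.76^2 = 14.1376
1/k^2 = 1 / 14.1376 = 625/8836 ≈ 0.07073336

0.070733


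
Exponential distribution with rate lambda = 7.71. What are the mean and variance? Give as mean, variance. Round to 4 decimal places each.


mean = 1/lam, var = 1/lam^2
mean = 1 / 7.71 = 100/771 ≈ 0.129702
lam^2 = 7.71^2 = 59.4441
var = 1 / 59.4441 ≈ 0.016823

0.1297, 0.0168


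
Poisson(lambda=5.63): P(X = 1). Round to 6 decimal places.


P = e^(-lam) * lam^k / k!
e^(-5.63) ≈ 0.003588575
lam^k = 5.63^1 = 5.63
k! = 1! = 1
P = 0.003588575 * 5.63 / 1 ≈ 0.020204

0.020204


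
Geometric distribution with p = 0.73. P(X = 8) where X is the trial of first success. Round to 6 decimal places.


P = (1-p)^(k-1) * p
(1-p)^(k-1) = 0.27^7 ≈ 0.0001046035
P = 0.0001046035 * 0.73 ≈ 0.00007636058

0.000076


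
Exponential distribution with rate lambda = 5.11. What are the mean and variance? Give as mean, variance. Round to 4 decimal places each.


mean = 1/lam, var = 1/lam^2
mean = 1 / 5.11 = 100/511 ≈ 0.195695
lam^2 = 5.11^2 = 26.1121
var = 1 / 26.1121 ≈ 0.038296

0.1957, 0.0383


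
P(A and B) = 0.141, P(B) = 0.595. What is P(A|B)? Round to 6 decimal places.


P(A|B) = P(A and B) / P(B) = 0.141 / 0.595 = 141/595 ≈ 0.23697479

0.236975


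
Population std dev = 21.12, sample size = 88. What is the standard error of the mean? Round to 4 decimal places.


SE = sigma / sqrt(n)
sqrt(88) ≈ 9.380832
SE = 21.12 / 9.380832 ≈ 2.251400

2.2514


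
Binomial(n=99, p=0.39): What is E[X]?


E[X] = n*p = 99 * 0.39 = 38.61

38.61


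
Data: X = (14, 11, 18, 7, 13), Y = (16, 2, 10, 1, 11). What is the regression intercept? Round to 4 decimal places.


a = ybar - b*xbar, where b = sum((xi-xbar)(yi-ybar)) / sum((xi-xbar)^2)
n = 5, xbar = 63/5 = 12.6, ybar = 40/5 = 8
Sxy = sum((xi-xbar)(yi-ybar)) = 72
Sxx = sum((xi-xbar)^2) = 65.2
b = Sxy / Sxx = 180/163 ≈ 1.104294
a = 8 - 1.104294 * 12.6 = -964/163 ≈ -5.914110

-5.9141


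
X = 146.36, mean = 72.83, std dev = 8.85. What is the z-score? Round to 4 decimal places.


z = (X - mu) / sigma
X - mu = 146.36 - 72.83 = 73.53
z = 73.53 / 8.85 = 2451/295 ≈ 8.308475

8.3085


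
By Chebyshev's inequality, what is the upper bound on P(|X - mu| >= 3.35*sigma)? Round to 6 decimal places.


P <= 1/k^2
k^2 = 3.35^2 = 11.2225
1/k^2 = 1 / 11.2225 = 400/4489 ≈ 0.08910671

0.089107


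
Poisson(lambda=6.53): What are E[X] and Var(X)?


E[X] = Var(X) = lambda = 6.53

6.53, 6.53


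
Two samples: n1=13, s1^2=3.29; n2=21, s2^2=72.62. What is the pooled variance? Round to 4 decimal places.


sp^2 = ((n1-1)*s1^2 + (n2-1)*s2^2)/(n1+n2-2)
(n1-1)*s1^2 = 12 * 3.29 = 39.48
(n2-1)*s2^2 = 20 * 72.62 = 1452.4
numerator = 39.48 + 1452.4 = 1491.88
n1+n2-2 = 32
sp^2 = 1491.88 / 32 = 46.62125

46.6213


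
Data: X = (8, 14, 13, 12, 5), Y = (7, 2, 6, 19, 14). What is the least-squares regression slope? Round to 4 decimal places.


b = sum((xi-xbar)(yi-ybar)) / sum((xi-xbar)^2)
n = 5, xbar = 52/5 = 10.4, ybar = 48/5 = 9.6
Sxy = sum((xi-xbar)(yi-ybar)) = -39.2
Sxx = sum((xi-xbar)^2) = 57.2
b = Sxy / Sxx = -98/143 ≈ -0.685315

-0.6853


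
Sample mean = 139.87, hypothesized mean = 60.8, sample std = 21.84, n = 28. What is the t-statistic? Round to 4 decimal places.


t = (xbar - mu0) / (s/sqrt(n))
xbar - mu0 = 139.87 - 60.8 = 79.07
sqrt(28) ≈ 5.29150262
s/sqrt(n) = 21.84 / 5.29150262 ≈ 4.12737205
t = 79.07 / 4.12737205 ≈ 19.157469

19.1575


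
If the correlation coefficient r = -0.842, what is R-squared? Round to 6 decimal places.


R^2 = r^2 = (-0.842)^2 = 0.708964

0.708964


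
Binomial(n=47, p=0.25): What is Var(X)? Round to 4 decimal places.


Var = n*p*(1-p) = 47 * 0.25 * 0.75 = 8.8125

8.8125


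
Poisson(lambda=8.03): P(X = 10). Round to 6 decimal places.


P = e^(-lam) * lam^k / k!
e^(-8.03) ≈ 0.0003255482
lam^k = 8.03^10 ≈ 1114693459.212461
k! = 10! = 3628800
P = 0.0003255482 * 1114693459.212461 / 3628800 ≈ 0.100002

0.100002


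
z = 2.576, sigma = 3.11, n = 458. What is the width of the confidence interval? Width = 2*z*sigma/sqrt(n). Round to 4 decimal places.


width = 2*z*sigma/sqrt(n)
2*z*sigma = 2 * 2.576 * 3.11 = 16.02272
sqrt(458) ≈ 21.400935
width = 16.02272 / 21.400935 ≈ 0.748693

0.7487


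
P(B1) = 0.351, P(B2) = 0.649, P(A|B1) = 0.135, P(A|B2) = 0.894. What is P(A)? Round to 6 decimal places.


P(A) = P(A|B1)*P(B1) + P(A|B2)*P(B2)
P(A|B1)*P(B1) = 0.135 * 0.351 = 0.047385
P(A|B2)*P(B2) = 0.894 * 0.649 = 0.580206
P(A) = 0.047385 + 0.580206 = 0.627591

0.627591


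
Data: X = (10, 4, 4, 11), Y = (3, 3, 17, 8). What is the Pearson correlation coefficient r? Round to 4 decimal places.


r = sum((xi-xbar)(yi-ybar)) / sqrt(sum((xi-xbar)^2) * sum((yi-ybar)^2))
n = 4, xbar = 29/4 = 7.25, ybar = 31/4 = 7.75
Sxy = sum((xi-xbar)(yi-ybar)) = -26.75
Sxx = sum((xi-xbar)^2) = 42.75
Syy = sum((yi-ybar)^2) = 130.75
sqrt(Sxx*Syy) ≈ 74.763377
r = Sxy / sqrt(Sxx*Syy) = -26.75 / 74.763377 ≈ -0.357796

-0.3578


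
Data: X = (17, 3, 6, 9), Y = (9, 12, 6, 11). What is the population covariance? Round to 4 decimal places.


Cov = (1/n)*sum((xi-xbar)(yi-ybar))
n = 4, xbar = 35/4 = 8.75, ybar = 38/4 = 9.5
sum((xi-xbar)(yi-ybar)) = -8.5
Cov = -8.5 / 4 = -2.125

-2.1250


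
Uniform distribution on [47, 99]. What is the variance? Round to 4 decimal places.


Var = (b-a)^2 / 12
(b-a)^2 = (99 - 47)^2 = 2704
Var = 2704/12 ≈ 225.333333

225.3333


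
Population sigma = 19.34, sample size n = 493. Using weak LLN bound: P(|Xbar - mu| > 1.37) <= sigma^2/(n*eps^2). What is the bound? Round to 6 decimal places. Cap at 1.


bound = min(1, sigma^2/(n*eps^2))
sigma^2 = 19.34^2 = 374.0356
n*eps^2 = 493 * 1.37^2 = 493 * 1.8769 = 925.3117
sigma^2/(n*eps^2) = 374.0356 / 925.3117 ≈ 0.40422660

0.404227


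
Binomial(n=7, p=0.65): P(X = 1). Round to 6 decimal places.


P = C(n,k) * p^k * (1-p)^(n-k)
C(7,1) = 7
p^k = 0.65^1 = 0.65
(1-p)^(n-k) = 0.35^6 ≈ 0.001838266
P = 7 * 0.65 * 0.001838266 ≈ 0.008364

0.008364


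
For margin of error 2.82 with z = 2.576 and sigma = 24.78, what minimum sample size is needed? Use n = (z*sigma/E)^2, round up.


z*sigma/E = 2.576 * 24.78 / 2.82 = 132986/5875 ≈ 22.635915
(z*sigma/E)^2 ≈ 512.384643
round up: n = 513

513


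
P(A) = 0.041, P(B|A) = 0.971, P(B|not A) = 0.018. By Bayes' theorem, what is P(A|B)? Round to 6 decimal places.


P(A|B) = P(B|A)*P(A) / P(B), P(B) = P(B|A)*P(A) + P(B|not A)*P(not A)
P(B|A)*P(A) = 0.971 * 0.041 = 0.039811
P(B|not A)*P(not A) = 0.018 * 0.959 = 0.017262
P(B) = 0.039811 + 0.017262 = 0.057073
P(A|B) = 0.039811 / 0.057073 ≈ 0.69754525

0.697545


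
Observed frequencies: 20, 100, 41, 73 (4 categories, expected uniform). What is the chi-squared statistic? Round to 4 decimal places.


chi2 = sum((O-E)^2/E), E = total/4
total = 234, E = 234/4 = 58.5
(20 - 58.5)^2 / 58.5 = 1482.25 / 58.5 = 5929/234 ≈ 25.337607
(100 - 58.5)^2 / 58.5 = 1722.25 / 58.5 = 6889/234 ≈ 29.440171
(41 - 58.5)^2 / 58.5 = 306.25 / 58.5 = 1225/234 ≈ 5.235043
(73 - 58.5)^2 / 58.5 = 210.25 / 58.5 = 841/234 ≈ 3.594017
chi2 = 7442/117 ≈ 63.606838

63.6068


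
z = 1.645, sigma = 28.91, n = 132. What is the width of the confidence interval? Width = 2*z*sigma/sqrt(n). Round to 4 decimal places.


width = 2*z*sigma/sqrt(n)
2*z*sigma = 2 * 1.645 * 28.91 = 95.1139
sqrt(132) ≈ 11.489125
width = 95.1139 / 11.489125 ≈ 8.278602

8.2786


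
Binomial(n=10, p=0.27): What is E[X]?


E[X] = n*p = 10 * 0.27 = 2.7

2.7


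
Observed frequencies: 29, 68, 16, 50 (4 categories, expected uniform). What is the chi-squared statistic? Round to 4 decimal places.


chi2 = sum((O-E)^2/E), E = total/4
total = 163, E = 163/4 = 40.75
(29 - 40.75)^2 / 40.75 = 138.0625 / 40.75 = 2209/652 ≈ 3.388037
(68 - 40.75)^2 / 40.75 = 742.5625 / 40.75 = 11881/652 ≈ 18.222393
(16 - 40.75)^2 / 40.75 = 612.5625 / 40.75 = 9801/652 ≈ 15.032209
(50 - 40.75)^2 / 40.75 = 85.5625 / 40.75 = 1369/652 ≈ 2.099693
chi2 = 6315/163 ≈ 38.742331

38.7423


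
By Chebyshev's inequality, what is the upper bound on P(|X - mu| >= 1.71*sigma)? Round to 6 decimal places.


P <= 1/k^2
k^2 = 1.71^2 = 2.9241
1/k^2 = 1 / 2.9241 ≈ 0.34198557

0.341986


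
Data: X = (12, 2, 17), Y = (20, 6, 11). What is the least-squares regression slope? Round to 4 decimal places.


b = sum((xi-xbar)(yi-ybar)) / sum((xi-xbar)^2)
n = 3, xbar = 31/3 ≈ 10.333333, ybar = 37/3 ≈ 12.333333
Sxy = sum((xi-xbar)(yi-ybar)) = 170/3 ≈ 56.666667
Sxx = sum((xi-xbar)^2) = 350/3 ≈ 116.666667
b = Sxy / Sxx = 17/35 ≈ 0.485714

0.4857


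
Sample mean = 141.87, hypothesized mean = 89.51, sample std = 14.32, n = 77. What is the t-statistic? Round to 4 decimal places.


t = (xbar - mu0) / (s/sqrt(n))
xbar - mu0 = 141.87 - 89.51 = 52.36
sqrt(77) ≈ 8.77496439
s/sqrt(n) = 14.32 / 8.77496439 ≈ 1.63191545
t = 52.36 / 1.63191545 ≈ 32.084995

32.0850


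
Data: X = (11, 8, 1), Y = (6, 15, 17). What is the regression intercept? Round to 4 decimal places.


a = ybar - b*xbar, where b = sum((xi-xbar)(yi-ybar)) / sum((xi-xbar)^2)
n = 3, xbar = 20/3 ≈ 6.666667, ybar = 38/3 ≈ 12.666667
Sxy = sum((xi-xbar)(yi-ybar)) = -151/3 ≈ -50.333333
Sxx = sum((xi-xbar)^2) = 158/3 ≈ 52.666667
b = Sxy / Sxx = -151/158 ≈ -0.955696
a = 12.666667 - (-0.955696) * 6.666667 = 1504/79 ≈ 19.037975

19.0380


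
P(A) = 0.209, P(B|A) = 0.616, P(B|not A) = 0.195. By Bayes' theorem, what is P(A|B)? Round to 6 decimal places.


P(A|B) = P(B|A)*P(A) / P(B), P(B) = P(B|A)*P(A) + P(B|not A)*P(not A)
P(B|A)*P(A) = 0.616 * 0.209 = 0.128744
P(B|not A)*P(not A) = 0.195 * 0.791 = 0.154245
P(B) = 0.128744 + 0.154245 = 0.282989
P(A|B) = 0.128744 / 0.282989 ≈ 0.45494348

0.454943


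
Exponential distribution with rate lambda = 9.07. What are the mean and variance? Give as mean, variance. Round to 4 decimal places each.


mean = 1/lam, var = 1/lam^2
mean = 1 / 9.07 = 100/907 ≈ 0.110254
lam^2 = 9.07^2 = 82.2649
var = 1 / 82.2649 ≈ 0.012156

0.1103, 0.0122


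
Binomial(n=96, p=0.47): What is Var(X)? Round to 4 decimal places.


Var = n*p*(1-p) = 96 * 0.47 * 0.53 = 23.9136

23.9136


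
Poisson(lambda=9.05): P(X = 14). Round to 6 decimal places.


P = e^(-lam) * lam^k / k!
e^(-9.05) ≈ 0.0001173910
lam^k = 9.05^14 ≈ 24721801151160.508956
k! = 14! = 87178291200
P = 0.0001173910 * 24721801151160.508956 / 87178291200 ≈ 0.033289

0.033289


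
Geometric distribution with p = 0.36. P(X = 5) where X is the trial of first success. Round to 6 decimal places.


P = (1-p)^(k-1) * p
(1-p)^(k-1) = 0.64^4 ≈ 0.1677722
P = 0.1677722 * 0.36 ≈ 0.06039798

0.060398


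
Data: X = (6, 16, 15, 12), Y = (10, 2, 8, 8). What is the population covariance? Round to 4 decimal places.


Cov = (1/n)*sum((xi-xbar)(yi-ybar))
n = 4, xbar = 49/4 = 12.25, ybar = 28/4 = 7
sum((xi-xbar)(yi-ybar)) = -35
Cov = -35 / 4 = -8.75

-8.7500


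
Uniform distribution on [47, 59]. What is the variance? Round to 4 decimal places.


Var = (b-a)^2 / 12
(b-a)^2 = (59 - 47)^2 = 144
Var = 144/12 = 12

12.0000


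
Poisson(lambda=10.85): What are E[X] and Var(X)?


E[X] = Var(X) = lambda = 10.85

10.85, 10.85


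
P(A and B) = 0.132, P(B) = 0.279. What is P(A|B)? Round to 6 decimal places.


P(A|B) = P(A and B) / P(B) = 0.132 / 0.279 = 44/93 ≈ 0.47311828

0.473118


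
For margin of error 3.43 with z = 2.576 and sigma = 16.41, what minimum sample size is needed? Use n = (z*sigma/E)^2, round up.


z*sigma/E = 2.576 * 16.41 / 3.43 = 75486/6125 ≈ 12.324245
(z*sigma/E)^2 ≈ 151.887012
round up: n = 152

152


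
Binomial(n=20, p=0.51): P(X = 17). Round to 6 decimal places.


P = C(n,k) * p^k * (1-p)^(n-k)
C(20,17) = 1140
p^k = 0.51^17 ≈ 0.00001068299
(1-p)^(n-k) = 0.49^3 = 0.117649
P = 1140 * 0.00001068299 * 0.117649 ≈ 0.001433

0.001433


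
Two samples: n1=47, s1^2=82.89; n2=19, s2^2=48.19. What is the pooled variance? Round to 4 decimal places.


sp^2 = ((n1-1)*s1^2 + (n2-1)*s2^2)/(n1+n2-2)
(n1-1)*s1^2 = 46 * 82.89 = 3812.94
(n2-1)*s2^2 = 18 * 48.19 = 867.42
numerator = 3812.94 + 867.42 = 4680.36
n1+n2-2 = 64
sp^2 = 4680.36 / 64 = 73.130625

73.1306


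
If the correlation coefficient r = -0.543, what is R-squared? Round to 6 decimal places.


R^2 = r^2 = (-0.543)^2 = 0.294849

0.294849


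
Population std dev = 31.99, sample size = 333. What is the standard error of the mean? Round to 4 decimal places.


SE = sigma / sqrt(n)
sqrt(333) ≈ 18.248288
SE = 31.99 / 18.248288 ≈ 1.753041

1.7530


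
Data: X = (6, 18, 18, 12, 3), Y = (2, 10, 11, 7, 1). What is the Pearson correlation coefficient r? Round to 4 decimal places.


r = sum((xi-xbar)(yi-ybar)) / sqrt(sum((xi-xbar)^2) * sum((yi-ybar)^2))
n = 5, xbar = 57/5 = 11.4, ybar = 31/5 = 6.2
Sxy = sum((xi-xbar)(yi-ybar)) = 123.6
Sxx = sum((xi-xbar)^2) = 187.2
Syy = sum((yi-ybar)^2) = 82.8
sqrt(Sxx*Syy) ≈ 124.499639
r = Sxy / sqrt(Sxx*Syy) = 123.6 / 124.499639 ≈ 0.992774

0.9928


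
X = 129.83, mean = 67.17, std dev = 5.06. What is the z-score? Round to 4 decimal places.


z = (X - mu) / sigma
X - mu = 129.83 - 67.17 = 62.66
z = 62.66 / 5.06 = 3133/253 ≈ 12.383399

12.3834


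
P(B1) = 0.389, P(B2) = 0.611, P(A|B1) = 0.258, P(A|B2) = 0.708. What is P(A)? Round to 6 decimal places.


P(A) = P(A|B1)*P(B1) + P(A|B2)*P(B2)
P(A|B1)*P(B1) = 0.258 * 0.389 = 0.100362
P(A|B2)*P(B2) = 0.708 * 0.611 = 0.432588
P(A) = 0.100362 + 0.432588 = 0.53295

0.532950


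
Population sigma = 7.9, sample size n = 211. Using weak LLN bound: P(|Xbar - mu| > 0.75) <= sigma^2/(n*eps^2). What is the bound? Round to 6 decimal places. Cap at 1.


bound = min(1, sigma^2/(n*eps^2))
sigma^2 = 7.9^2 = 62.41
n*eps^2 = 211 * 0.75^2 = 211 * 0.5625 = 118.6875
sigma^2/(n*eps^2) = 62.41 / 118.6875 ≈ 0.52583465

0.525835


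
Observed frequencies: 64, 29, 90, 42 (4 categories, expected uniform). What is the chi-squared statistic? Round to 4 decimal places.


chi2 = sum((O-E)^2/E), E = total/4
total = 225, E = 225/4 = 56.25
(64 - 56.25)^2 / 56.25 = 60.0625 / 56.25 = 961/900 ≈ 1.067778
(29 - 56.25)^2 / 56.25 = 742.5625 / 56.25 = 11881/900 ≈ 13.201111
(90 - 56.25)^2 / 56.25 = 1139.0625 / 56.25 = 20.25
(42 - 56.25)^2 / 56.25 = 203.0625 / 56.25 = 3.61
chi2 = 8579/225 ≈ 38.128889

38.1289


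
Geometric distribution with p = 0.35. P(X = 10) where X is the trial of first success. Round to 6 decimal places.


P = (1-p)^(k-1) * p
(1-p)^(k-1) = 0.65^9 ≈ 0.02071191
P = 0.02071191 * 0.35 ≈ 0.007249169

0.007249


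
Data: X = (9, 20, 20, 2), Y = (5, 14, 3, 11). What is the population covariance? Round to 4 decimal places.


Cov = (1/n)*sum((xi-xbar)(yi-ybar))
n = 4, xbar = 51/4 = 12.75, ybar = 33/4 = 8.25
sum((xi-xbar)(yi-ybar)) = -13.75
Cov = -13.75 / 4 = -3.4375

-3.4375


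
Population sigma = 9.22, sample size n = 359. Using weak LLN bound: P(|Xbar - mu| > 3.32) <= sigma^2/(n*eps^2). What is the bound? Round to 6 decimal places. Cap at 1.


bound = min(1, sigma^2/(n*eps^2))
sigma^2 = 9.22^2 = 85.0084
n*eps^2 = 359 * 3.32^2 = 359 * 11.0224 = 3957.0416
sigma^2/(n*eps^2) = 85.0084 / 3957.0416 ≈ 0.02148282

0.021483


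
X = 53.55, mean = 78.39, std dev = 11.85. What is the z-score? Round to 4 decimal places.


z = (X - mu) / sigma
X - mu = 53.55 - 78.39 = -24.84
z = -24.84 / 11.85 = -828/395 ≈ -2.096203

-2.0962


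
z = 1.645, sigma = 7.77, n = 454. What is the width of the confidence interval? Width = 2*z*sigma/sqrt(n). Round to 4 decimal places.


width = 2*z*sigma/sqrt(n)
2*z*sigma = 2 * 1.645 * 7.77 = 25.5633
sqrt(454) ≈ 21.307276
width = 25.5633 / 21.307276 ≈ 1.199745

1.1997


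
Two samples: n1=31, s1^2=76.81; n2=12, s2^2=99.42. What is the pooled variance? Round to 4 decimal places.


sp^2 = ((n1-1)*s1^2 + (n2-1)*s2^2)/(n1+n2-2)
(n1-1)*s1^2 = 30 * 76.81 = 2304.3
(n2-1)*s2^2 = 11 * 99.42 = 1093.62
numerator = 2304.3 + 1093.62 = 3397.92
n1+n2-2 = 41
sp^2 = 3397.92 / 41 = 84948/1025 ≈ 82.876098

82.8761


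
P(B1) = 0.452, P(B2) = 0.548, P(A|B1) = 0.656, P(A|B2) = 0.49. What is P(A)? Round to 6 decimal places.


P(A) = P(A|B1)*P(B1) + P(A|B2)*P(B2)
P(A|B1)*P(B1) = 0.656 * 0.452 = 0.296512
P(A|B2)*P(B2) = 0.49 * 0.548 = 0.26852
P(A) = 0.296512 + 0.26852 = 0.565032

0.565032


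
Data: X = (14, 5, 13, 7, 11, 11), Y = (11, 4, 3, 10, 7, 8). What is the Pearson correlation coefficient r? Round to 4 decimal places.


r = sum((xi-xbar)(yi-ybar)) / sqrt(sum((xi-xbar)^2) * sum((yi-ybar)^2))
n = 6, xbar = 61/6 ≈ 10.166667, ybar = 43/6 ≈ 7.166667
Sxy = sum((xi-xbar)(yi-ybar)) = 65/6 ≈ 10.833333
Sxx = sum((xi-xbar)^2) = 365/6 ≈ 60.833333
Syy = sum((yi-ybar)^2) = 305/6 ≈ 50.833333
sqrt(Sxx*Syy) ≈ 55.609002
r = Sxy / sqrt(Sxx*Syy) = 10.833333 / 55.609002 ≈ 0.194813

0.1948


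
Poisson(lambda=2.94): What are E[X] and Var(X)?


E[X] = Var(X) = lambda = 2.94

2.94, 2.94


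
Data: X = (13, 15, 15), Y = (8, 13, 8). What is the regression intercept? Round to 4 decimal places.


a = ybar - b*xbar, where b = sum((xi-xbar)(yi-ybar)) / sum((xi-xbar)^2)
n = 3, xbar = 43/3 ≈ 14.333333, ybar = 29/3 ≈ 9.666667
Sxy = sum((xi-xbar)(yi-ybar)) = 10/3 ≈ 3.333333
Sxx = sum((xi-xbar)^2) = 8/3 ≈ 2.666667
b = Sxy / Sxx = 1.25
a = 9.666667 - 1.25 * 14.333333 = -8.25

-8.2500


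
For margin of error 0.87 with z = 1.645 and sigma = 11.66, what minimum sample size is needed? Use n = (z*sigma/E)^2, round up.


z*sigma/E = 1.645 * 11.66 / 0.87 = 191807/8700 ≈ 22.046782
(z*sigma/E)^2 ≈ 486.060579
round up: n = 487

487


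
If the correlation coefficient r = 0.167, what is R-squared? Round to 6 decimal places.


R^2 = r^2 = (0.167)^2 = 0.027889

0.027889


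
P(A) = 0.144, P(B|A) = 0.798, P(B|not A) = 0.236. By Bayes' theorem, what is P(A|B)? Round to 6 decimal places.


P(A|B) = P(B|A)*P(A) / P(B), P(B) = P(B|A)*P(A) + P(B|not A)*P(not A)
P(B|A)*P(A) = 0.798 * 0.144 = 0.114912
P(B|not A)*P(not A) = 0.236 * 0.856 = 0.202016
P(B) = 0.114912 + 0.202016 = 0.316928
P(A|B) = 0.114912 / 0.316928 = 3591/9904 ≈ 0.36258078

0.362581


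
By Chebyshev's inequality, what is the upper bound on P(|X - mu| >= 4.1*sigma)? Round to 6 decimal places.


P <= 1/k^2
k^2 = 4.1^2 = 16.81
1/k^2 = 1 / 16.81 = 100/1681 ≈ 0.05948840

0.059488


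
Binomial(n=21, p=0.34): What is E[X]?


E[X] = n*p = 21 * 0.34 = 7.14

7.14


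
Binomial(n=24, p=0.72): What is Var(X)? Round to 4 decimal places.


Var = n*p*(1-p) = 24 * 0.72 * 0.28 = 4.8384

4.8384


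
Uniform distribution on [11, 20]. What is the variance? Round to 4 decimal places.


Var = (b-a)^2 / 12
(b-a)^2 = (20 - 11)^2 = 81
Var = 81/12 = 6.75

6.7500


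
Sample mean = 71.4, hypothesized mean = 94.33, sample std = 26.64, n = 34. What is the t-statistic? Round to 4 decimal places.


t = (xbar - mu0) / (s/sqrt(n))
xbar - mu0 = 71.4 - 94.33 = -22.93
sqrt(34) ≈ 5.83095189
s/sqrt(n) = 26.64 / 5.83095189 ≈ 4.56872231
t = -22.93 / 4.56872231 ≈ -5.018909

-5.0189


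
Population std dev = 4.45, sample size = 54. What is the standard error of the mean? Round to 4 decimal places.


SE = sigma / sqrt(n)
sqrt(54) ≈ 7.348469
SE = 4.45 / 7.348469 ≈ 0.605568

0.6056


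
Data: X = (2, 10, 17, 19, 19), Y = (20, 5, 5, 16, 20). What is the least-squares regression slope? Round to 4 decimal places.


b = sum((xi-xbar)(yi-ybar)) / sum((xi-xbar)^2)
n = 5, xbar = 67/5 = 13.4, ybar = 66/5 = 13.2
Sxy = sum((xi-xbar)(yi-ybar)) = -25.4
Sxx = sum((xi-xbar)^2) = 217.2
b = Sxy / Sxx = -127/1086 ≈ -0.116943

-0.1169


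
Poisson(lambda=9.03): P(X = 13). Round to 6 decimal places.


P = e^(-lam) * lam^k / k!
e^(-9.03) ≈ 0.0001197625
lam^k = 9.03^13 ≈ 2654243448617.113300
k! = 13! = 6227020800
P = 0.0001197625 * 2654243448617.113300 / 6227020800 ≈ 0.051048

0.051048


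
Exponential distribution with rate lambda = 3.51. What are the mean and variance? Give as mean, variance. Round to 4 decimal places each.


mean = 1/lam, var = 1/lam^2
mean = 1 / 3.51 = 100/351 ≈ 0.284900
lam^2 = 3.51^2 = 12.3201
var = 1 / 12.3201 ≈ 0.081168

0.2849, 0.0812


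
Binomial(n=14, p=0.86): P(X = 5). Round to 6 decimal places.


P = C(n,k) * p^k * (1-p)^(n-k)
C(14,5) = 2002
p^k = 0.86^5 ≈ 0.4704270
(1-p)^(n-k) = 0.14^9 ≈ 0.00000002066105
P = 2002 * 0.4704270 * 0.00000002066105 ≈ 0.000019

0.000019


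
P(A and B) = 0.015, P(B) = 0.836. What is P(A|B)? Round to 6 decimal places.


P(A|B) = P(A and B) / P(B) = 0.015 / 0.836 = 15/836 ≈ 0.01794258

0.017943


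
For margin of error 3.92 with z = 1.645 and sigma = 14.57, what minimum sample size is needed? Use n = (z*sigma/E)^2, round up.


z*sigma/E = 1.645 * 14.57 / 3.92 ≈ 6.114196
(z*sigma/E)^2 ≈ 37.383398
round up: n = 38

38


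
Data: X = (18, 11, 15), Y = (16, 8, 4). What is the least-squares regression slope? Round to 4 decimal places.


b = sum((xi-xbar)(yi-ybar)) / sum((xi-xbar)^2)
n = 3, xbar = 44/3 ≈ 14.666667, ybar = 28/3 ≈ 9.333333
Sxy = sum((xi-xbar)(yi-ybar)) = 76/3 ≈ 25.333333
Sxx = sum((xi-xbar)^2) = 74/3 ≈ 24.666667
b = Sxy / Sxx = 38/37 ≈ 1.027027

1.0270


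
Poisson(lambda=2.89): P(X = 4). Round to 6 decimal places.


P = e^(-lam) * lam^k / k!
e^(-2.89) ≈ 0.05557621
lam^k = 2.89^4 ≈ 69.757574
k! = 4! = 24
P = 0.05557621 * 69.757574 / 24 ≈ 0.161536

0.161536


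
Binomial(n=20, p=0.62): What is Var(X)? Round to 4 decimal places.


Var = n*p*(1-p) = 20 * 0.62 * 0.38 = 4.712

4.7120


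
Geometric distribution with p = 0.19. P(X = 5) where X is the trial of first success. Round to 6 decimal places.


P = (1-p)^(k-1) * p
(1-p)^(k-1) = 0.81^4 ≈ 0.4304672
P = 0.4304672 * 0.19 ≈ 0.08178877

0.081789


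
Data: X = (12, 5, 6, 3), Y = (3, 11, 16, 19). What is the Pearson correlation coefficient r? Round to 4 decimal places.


r = sum((xi-xbar)(yi-ybar)) / sqrt(sum((xi-xbar)^2) * sum((yi-ybar)^2))
n = 4, xbar = 26/4 = 6.5, ybar = 49/4 = 12.25
Sxy = sum((xi-xbar)(yi-ybar)) = -74.5
Sxx = sum((xi-xbar)^2) = 45
Syy = sum((yi-ybar)^2) = 146.75
sqrt(Sxx*Syy) ≈ 81.263460
r = Sxy / sqrt(Sxx*Syy) = -74.5 / 81.263460 ≈ -0.916771

-0.9168


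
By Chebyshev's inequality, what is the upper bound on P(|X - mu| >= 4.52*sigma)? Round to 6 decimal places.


P <= 1/k^2
k^2 = 4.52^2 = 20.4304
1/k^2 = 1 / 20.4304 ≈ 0.04894667

0.048947


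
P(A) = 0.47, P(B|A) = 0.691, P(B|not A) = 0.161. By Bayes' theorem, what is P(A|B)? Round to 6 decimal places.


P(A|B) = P(B|A)*P(A) / P(B), P(B) = P(B|A)*P(A) + P(B|not A)*P(not A)
P(B|A)*P(A) = 0.691 * 0.47 = 0.32477
P(B|not A)*P(not A) = 0.161 * 0.53 = 0.08533
P(B) = 0.32477 + 0.08533 = 0.4101
P(A|B) = 0.32477 / 0.4101 ≈ 0.79192880

0.791929


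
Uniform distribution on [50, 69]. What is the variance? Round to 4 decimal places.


Var = (b-a)^2 / 12
(b-a)^2 = (69 - 50)^2 = 361
Var = 361/12 ≈ 30.083333

30.0833


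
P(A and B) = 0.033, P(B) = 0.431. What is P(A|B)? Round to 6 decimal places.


P(A|B) = P(A and B) / P(B) = 0.033 / 0.431 = 33/431 ≈ 0.07656613

0.076566


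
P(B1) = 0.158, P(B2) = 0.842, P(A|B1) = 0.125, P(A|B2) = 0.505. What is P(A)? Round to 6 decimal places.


P(A) = P(A|B1)*P(B1) + P(A|B2)*P(B2)
P(A|B1)*P(B1) = 0.125 * 0.158 = 0.01975
P(A|B2)*P(B2) = 0.505 * 0.842 = 0.42521
P(A) = 0.01975 + 0.42521 = 0.44496

0.444960


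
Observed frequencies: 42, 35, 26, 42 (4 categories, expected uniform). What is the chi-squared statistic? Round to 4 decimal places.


chi2 = sum((O-E)^2/E), E = total/4
total = 145, E = 145/4 = 36.25
(42 - 36.25)^2 / 36.25 = 33.0625 / 36.25 = 529/580 ≈ 0.912069
(35 - 36.25)^2 / 36.25 = 1.5625 / 36.25 = 5/116 ≈ 0.043103
(26 - 36.25)^2 / 36.25 = 105.0625 / 36.25 = 1681/580 ≈ 2.898276
(42 - 36.25)^2 / 36.25 = 33.0625 / 36.25 = 529/580 ≈ 0.912069
chi2 = 691/145 ≈ 4.765517

4.7655


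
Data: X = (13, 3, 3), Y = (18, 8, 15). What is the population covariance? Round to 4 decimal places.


Cov = (1/n)*sum((xi-xbar)(yi-ybar))
n = 3, xbar = 19/3 ≈ 6.333333, ybar = 41/3 ≈ 13.666667
sum((xi-xbar)(yi-ybar)) = 130/3 ≈ 43.333333
Cov = 43.333333 / 3 = 130/9 ≈ 14.444444

14.4444


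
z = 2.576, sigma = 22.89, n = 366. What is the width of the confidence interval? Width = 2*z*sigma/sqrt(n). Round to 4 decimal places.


width = 2*z*sigma/sqrt(n)
2*z*sigma = 2 * 2.576 * 22.89 = 117.92928
sqrt(366) ≈ 19.131126
width = 117.92928 / 19.131126 ≈ 6.164262

6.1643


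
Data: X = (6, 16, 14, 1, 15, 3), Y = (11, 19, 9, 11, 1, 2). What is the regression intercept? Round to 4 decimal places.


a = ybar - b*xbar, where b = sum((xi-xbar)(yi-ybar)) / sum((xi-xbar)^2)
n = 6, xbar = 55/6 ≈ 9.166667, ybar = 53/6 ≈ 8.833333
Sxy = sum((xi-xbar)(yi-ybar)) = 253/6 ≈ 42.166667
Sxx = sum((xi-xbar)^2) = 1313/6 ≈ 218.833333
b = Sxy / Sxx = 253/1313 ≈ 0.192688
a = 8.833333 - 0.192688 * 9.166667 = 9279/1313 ≈ 7.067022

7.0670


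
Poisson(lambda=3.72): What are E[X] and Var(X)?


E[X] = Var(X) = lambda = 3.72

3.72, 3.72


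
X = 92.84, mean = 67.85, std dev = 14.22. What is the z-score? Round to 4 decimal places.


z = (X - mu) / sigma
X - mu = 92.84 - 67.85 = 24.99
z = 24.99 / 14.22 = 833/474 ≈ 1.757384

1.7574


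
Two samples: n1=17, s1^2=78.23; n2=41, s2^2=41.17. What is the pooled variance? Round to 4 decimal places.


sp^2 = ((n1-1)*s1^2 + (n2-1)*s2^2)/(n1+n2-2)
(n1-1)*s1^2 = 16 * 78.23 = 1251.68
(n2-1)*s2^2 = 40 * 41.17 = 1646.8
numerator = 1251.68 + 1646.8 = 2898.48
n1+n2-2 = 56
sp^2 = 2898.48 / 56 = 36231/700 ≈ 51.758571

51.7586


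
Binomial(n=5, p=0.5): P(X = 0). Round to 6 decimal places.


P = C(n,k) * p^k * (1-p)^(n-k)
C(5,0) = 1
p^k = 0.5^0 = 1
(1-p)^(n-k) = 0.5^5 = 0.03125
P = 1 * 1 * 0.03125 = 0.03125

0.031250


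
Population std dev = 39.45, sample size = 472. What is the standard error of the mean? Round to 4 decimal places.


SE = sigma / sqrt(n)
sqrt(472) ≈ 21.725561
SE = 39.45 / 21.725561 ≈ 1.815833

1.8158


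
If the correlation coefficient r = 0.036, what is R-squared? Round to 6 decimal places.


R^2 = r^2 = (0.036)^2 = 0.001296

0.001296


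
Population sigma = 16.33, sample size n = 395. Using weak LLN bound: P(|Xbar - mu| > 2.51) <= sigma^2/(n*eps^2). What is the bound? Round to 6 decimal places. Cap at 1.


bound = min(1, sigma^2/(n*eps^2))
sigma^2 = 16.33^2 = 266.6689
n*eps^2 = 395 * 2.51^2 = 395 * 6.3001 = 2488.5395
sigma^2/(n*eps^2) = 266.6689 / 2488.5395 ≈ 0.10715880

0.107159


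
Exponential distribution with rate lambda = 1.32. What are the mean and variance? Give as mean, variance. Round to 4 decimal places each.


mean = 1/lam, var = 1/lam^2
mean = 1 / 1.32 = 25/33 ≈ 0.757576
lam^2 = 1.32^2 = 1.7424
var = 1 / 1.7424 = 625/1089 ≈ 0.573921

0.7576, 0.5739


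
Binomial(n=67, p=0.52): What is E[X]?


E[X] = n*p = 67 * 0.52 = 34.84

34.84


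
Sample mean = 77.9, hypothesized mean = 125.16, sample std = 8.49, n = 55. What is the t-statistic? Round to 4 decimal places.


t = (xbar - mu0) / (s/sqrt(n))
xbar - mu0 = 77.9 - 125.16 = -47.26
sqrt(55) ≈ 7.41619849
s/sqrt(n) = 8.49 / 7.41619849 ≈ 1.14479137
t = -47.26 / 1.14479137 ≈ -41.282631

-41.2826


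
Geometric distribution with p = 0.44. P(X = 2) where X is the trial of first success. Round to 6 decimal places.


P = (1-p)^(k-1) * p
(1-p)^(k-1) = 0.56^1 = 0.56
P = 0.56 * 0.44 = 0.2464

0.246400


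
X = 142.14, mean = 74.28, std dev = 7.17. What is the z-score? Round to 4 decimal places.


z = (X - mu) / sigma
X - mu = 142.14 - 74.28 = 67.86
z = 67.86 / 7.17 = 2262/239 ≈ 9.464435

9.4644


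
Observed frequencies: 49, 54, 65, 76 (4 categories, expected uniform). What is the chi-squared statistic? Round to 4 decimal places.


chi2 = sum((O-E)^2/E), E = total/4
total = 244, E = 244/4 = 61
(49 - 61)^2 / 61 = 144 / 61 = 144/61 ≈ 2.360656
(54 - 61)^2 / 61 = 49 / 61 = 49/61 ≈ 0.803279
(65 - 61)^2 / 61 = 16 / 61 = 16/61 ≈ 0.262295
(76 - 61)^2 / 61 = 225 / 61 = 225/61 ≈ 3.688525
chi2 = 434/61 ≈ 7.114754

7.1148


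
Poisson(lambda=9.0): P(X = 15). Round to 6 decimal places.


P = e^(-lam) * lam^k / k!
e^(-9.0) ≈ 0.0001234098
lam^k = 9.0^15 = 205891132094649
k! = 15! = 1307674368000
P = 0.0001234098 * 205891132094649 / 1307674368000 ≈ 0.019431

0.019431


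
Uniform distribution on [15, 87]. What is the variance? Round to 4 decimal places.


Var = (b-a)^2 / 12
(b-a)^2 = (87 - 15)^2 = 5184
Var = 5184/12 = 432

432.0000


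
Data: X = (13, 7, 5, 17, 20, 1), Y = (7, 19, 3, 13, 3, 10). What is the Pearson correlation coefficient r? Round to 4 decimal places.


r = sum((xi-xbar)(yi-ybar)) / sqrt(sum((xi-xbar)^2) * sum((yi-ybar)^2))
n = 6, xbar = 63/6 = 10.5, ybar = 55/6 ≈ 9.166667
Sxy = sum((xi-xbar)(yi-ybar)) = -47.5
Sxx = sum((xi-xbar)^2) = 271.5
Syy = sum((yi-ybar)^2) = 1157/6 ≈ 192.833333
sqrt(Sxx*Syy) ≈ 228.810511
r = Sxy / sqrt(Sxx*Syy) = -47.5 / 228.810511 ≈ -0.207595

-0.2076


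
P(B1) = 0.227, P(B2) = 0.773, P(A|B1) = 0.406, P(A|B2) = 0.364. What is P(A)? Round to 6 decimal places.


P(A) = P(A|B1)*P(B1) + P(A|B2)*P(B2)
P(A|B1)*P(B1) = 0.406 * 0.227 = 0.092162
P(A|B2)*P(B2) = 0.364 * 0.773 = 0.281372
P(A) = 0.092162 + 0.281372 = 0.373534

0.373534


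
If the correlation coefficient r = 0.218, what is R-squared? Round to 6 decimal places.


R^2 = r^2 = (0.218)^2 = 0.047524

0.047524


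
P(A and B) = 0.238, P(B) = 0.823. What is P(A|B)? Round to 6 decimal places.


P(A|B) = P(A and B) / P(B) = 0.238 / 0.823 = 238/823 ≈ 0.28918591

0.289186


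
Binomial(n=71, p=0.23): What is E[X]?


E[X] = n*p = 71 * 0.23 = 16.33

16.33


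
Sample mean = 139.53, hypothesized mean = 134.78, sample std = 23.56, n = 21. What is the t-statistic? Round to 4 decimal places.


t = (xbar - mu0) / (s/sqrt(n))
xbar - mu0 = 139.53 - 134.78 = 4.75
sqrt(21) ≈ 4.58257569
s/sqrt(n) = 23.56 / 4.58257569 ≈ 5.14121349
t = 4.75 / 5.14121349 ≈ 0.923906

0.9239


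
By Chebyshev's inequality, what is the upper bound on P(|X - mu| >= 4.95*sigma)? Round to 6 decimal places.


P <= 1/k^2
k^2 = 4.95^2 = 24.5025
1/k^2 = 1 / 24.5025 = 400/9801 ≈ 0.04081216

0.040812


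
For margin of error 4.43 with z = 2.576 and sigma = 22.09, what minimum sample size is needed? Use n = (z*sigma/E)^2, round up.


z*sigma/E = 2.576 * 22.09 / 4.43 ≈ 12.845111
(z*sigma/E)^2 ≈ 164.996867
round up: n = 165

165


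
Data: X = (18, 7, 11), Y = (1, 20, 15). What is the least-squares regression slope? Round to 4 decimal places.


b = sum((xi-xbar)(yi-ybar)) / sum((xi-xbar)^2)
n = 3, xbar = 36/3 = 12, ybar = 36/3 = 12
Sxy = sum((xi-xbar)(yi-ybar)) = -109
Sxx = sum((xi-xbar)^2) = 62
b = Sxy / Sxx = -109/62 ≈ -1.758065

-1.7581


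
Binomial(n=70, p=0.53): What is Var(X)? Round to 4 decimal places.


Var = n*p*(1-p) = 70 * 0.53 * 0.47 = 17.437

17.4370


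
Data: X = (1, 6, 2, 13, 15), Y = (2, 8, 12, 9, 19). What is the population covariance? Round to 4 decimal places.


Cov = (1/n)*sum((xi-xbar)(yi-ybar))
n = 5, xbar = 37/5 = 7.4, ybar = 50/5 = 10
sum((xi-xbar)(yi-ybar)) = 106
Cov = 106 / 5 = 21.2

21.2000


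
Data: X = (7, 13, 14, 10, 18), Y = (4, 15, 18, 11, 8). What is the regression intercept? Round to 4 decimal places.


a = ybar - b*xbar, where b = sum((xi-xbar)(yi-ybar)) / sum((xi-xbar)^2)
n = 5, xbar = 62/5 = 12.4, ybar = 56/5 = 11.2
Sxy = sum((xi-xbar)(yi-ybar)) = 34.6
Sxx = sum((xi-xbar)^2) = 69.2
b = Sxy / Sxx = 0.5
a = 11.2 - 0.5 * 12.4 = 5

5.0000


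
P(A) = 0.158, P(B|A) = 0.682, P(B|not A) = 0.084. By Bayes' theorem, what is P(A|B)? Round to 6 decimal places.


P(A|B) = P(B|A)*P(A) / P(B), P(B) = P(B|A)*P(A) + P(B|not A)*P(not A)
P(B|A)*P(A) = 0.682 * 0.158 = 0.107756
P(B|not A)*P(not A) = 0.084 * 0.842 = 0.070728
P(B) = 0.107756 + 0.070728 = 0.178484
P(A|B) = 0.107756 / 0.178484 ≈ 0.60372919

0.603729


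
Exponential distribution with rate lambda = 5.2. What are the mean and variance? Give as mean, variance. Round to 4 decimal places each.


mean = 1/lam, var = 1/lam^2
mean = 1 / 5.2 = 5/26 ≈ 0.192308
lam^2 = 5.2^2 = 27.04
var = 1 / 27.04 = 25/676 ≈ 0.036982

0.1923, 0.0370


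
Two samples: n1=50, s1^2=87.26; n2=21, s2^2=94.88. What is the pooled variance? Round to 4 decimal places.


sp^2 = ((n1-1)*s1^2 + (n2-1)*s2^2)/(n1+n2-2)
(n1-1)*s1^2 = 49 * 87.26 = 4275.74
(n2-1)*s2^2 = 20 * 94.88 = 1897.6
numerator = 4275.74 + 1897.6 = 6173.34
n1+n2-2 = 69
sp^2 = 6173.34 / 69 = 102889/1150 ≈ 89.468696

89.4687


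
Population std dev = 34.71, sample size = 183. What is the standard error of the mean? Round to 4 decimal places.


SE = sigma / sqrt(n)
sqrt(183) ≈ 13.527749
SE = 34.71 / 13.527749 ≈ 2.565837

2.5658


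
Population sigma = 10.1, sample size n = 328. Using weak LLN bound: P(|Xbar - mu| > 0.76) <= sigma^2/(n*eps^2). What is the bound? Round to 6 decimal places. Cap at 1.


bound = min(1, sigma^2/(n*eps^2))
sigma^2 = 10.1^2 = 102.01
n*eps^2 = 328 * 0.76^2 = 328 * 0.5776 = 189.4528
sigma^2/(n*eps^2) = 102.01 / 189.4528 ≈ 0.53844546

0.538445


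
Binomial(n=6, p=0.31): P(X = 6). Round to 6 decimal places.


P = C(n,k) * p^k * (1-p)^(n-k)
C(6,6) = 1
p^k = 0.31^6 ≈ 0.0008875037
(1-p)^(n-k) = 0.69^0 = 1
P = 1 * 0.0008875037 * 1 ≈ 0.000888

0.000888


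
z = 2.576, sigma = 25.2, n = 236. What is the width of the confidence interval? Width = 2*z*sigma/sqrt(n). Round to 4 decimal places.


width = 2*z*sigma/sqrt(n)
2*z*sigma = 2 * 2.576 * 25.2 = 129.8304
sqrt(236) ≈ 15.362291
width = 129.8304 / 15.362291 ≈ 8.451239

8.4512


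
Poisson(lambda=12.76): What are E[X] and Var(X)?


E[X] = Var(X) = lambda = 12.76

12.76, 12.76


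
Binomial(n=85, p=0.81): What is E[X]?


E[X] = n*p = 85 * 0.81 = 68.85

68.85


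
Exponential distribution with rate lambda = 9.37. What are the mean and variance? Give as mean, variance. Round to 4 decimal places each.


mean = 1/lam, var = 1/lam^2
mean = 1 / 9.37 = 100/937 ≈ 0.106724
lam^2 = 9.37^2 = 87.7969
var = 1 / 87.7969 ≈ 0.011390

0.1067, 0.0114


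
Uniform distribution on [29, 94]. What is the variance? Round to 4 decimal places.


Var = (b-a)^2 / 12
(b-a)^2 = (94 - 29)^2 = 4225
Var = 4225/12 ≈ 352.083333

352.0833


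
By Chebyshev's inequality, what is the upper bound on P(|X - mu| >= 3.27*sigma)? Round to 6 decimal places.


P <= 1/k^2
k^2 = 3.27^2 = 10.6929
1/k^2 = 1 / 10.6929 ≈ 0.09352000

0.093520


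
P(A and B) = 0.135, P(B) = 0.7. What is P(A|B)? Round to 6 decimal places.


P(A|B) = P(A and B) / P(B) = 0.135 / 0.7 = 27/140 ≈ 0.19285714

0.192857


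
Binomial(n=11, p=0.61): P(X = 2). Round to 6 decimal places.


P = C(n,k) * p^k * (1-p)^(n-k)
C(11,2) = 55
p^k = 0.61^2 = 0.3721
(1-p)^(n-k) = 0.39^9 ≈ 0.0002087284
P = 55 * 0.3721 * 0.0002087284 ≈ 0.004272

0.004272


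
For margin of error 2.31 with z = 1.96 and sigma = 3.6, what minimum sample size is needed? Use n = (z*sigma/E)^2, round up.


z*sigma/E = 1.96 * 3.6 / 2.31 = 168/55 ≈ 3.054545
(z*sigma/E)^2 = 28224/3025 ≈ 9.330248
round up: n = 10

10


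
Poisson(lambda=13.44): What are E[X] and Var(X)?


E[X] = Var(X) = lambda = 13.44

13.44, 13.44


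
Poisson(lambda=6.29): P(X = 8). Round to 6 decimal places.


P = e^(-lam) * lam^k / k!
e^(-6.29) ≈ 0.001854760
lam^k = 6.29^8 ≈ 2450220.468705
k! = 8! = 40320
P = 0.001854760 * 2450220.468705 / 40320 ≈ 0.112713

0.112713


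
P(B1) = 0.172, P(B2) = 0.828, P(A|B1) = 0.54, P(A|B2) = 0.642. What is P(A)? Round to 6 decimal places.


P(A) = P(A|B1)*P(B1) + P(A|B2)*P(B2)
P(A|B1)*P(B1) = 0.54 * 0.172 = 0.09288
P(A|B2)*P(B2) = 0.642 * 0.828 = 0.531576
P(A) = 0.09288 + 0.531576 = 0.624456

0.624456


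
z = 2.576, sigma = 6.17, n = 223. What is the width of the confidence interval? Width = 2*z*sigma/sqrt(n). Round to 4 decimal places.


width = 2*z*sigma/sqrt(n)
2*z*sigma = 2 * 2.576 * 6.17 = 31.78784
sqrt(223) ≈ 14.933185
width = 31.78784 / 14.933185 ≈ 2.128671

2.1287


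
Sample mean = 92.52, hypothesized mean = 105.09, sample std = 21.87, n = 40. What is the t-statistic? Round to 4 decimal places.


t = (xbar - mu0) / (s/sqrt(n))
xbar - mu0 = 92.52 - 105.09 = -12.57
sqrt(40) ≈ 6.32455532
s/sqrt(n) = 21.87 / 6.32455532 ≈ 3.45795062
t = -12.57 / 3.45795062 ≈ -3.635101

-3.6351


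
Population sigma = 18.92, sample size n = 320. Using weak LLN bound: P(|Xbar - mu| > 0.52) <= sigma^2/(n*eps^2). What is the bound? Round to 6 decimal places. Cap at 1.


bound = min(1, sigma^2/(n*eps^2))
sigma^2 = 18.92^2 = 357.9664
n*eps^2 = 320 * 0.52^2 = 320 * 0.2704 = 86.528
sigma^2/(n*eps^2) = 357.9664 / 86.528 ≈ 4.13700074
this exceeds 1, so the bound is capped at 1

1.000000
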